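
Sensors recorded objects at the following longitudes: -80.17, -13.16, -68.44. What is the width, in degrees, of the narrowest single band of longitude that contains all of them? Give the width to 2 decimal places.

Sort the longitudes: -80.17°, -68.44°, -13.16°.
Eastward gaps between consecutive values (wrapping around): 11.73°, 55.28°, 292.99°.
Largest gap = 292.99° ⇒ minimal covering band is its complement: 360° − 292.99° = 67.01°.
Band runs from -80.17° eastward to -13.16°.

67.01°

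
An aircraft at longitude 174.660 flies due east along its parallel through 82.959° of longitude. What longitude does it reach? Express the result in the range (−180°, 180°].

Start at +174.660°; shift +82.959° → +257.619°.
+257.619° lies outside (−180°, 180°]; subtract 360° → -102.381°.

-102.381°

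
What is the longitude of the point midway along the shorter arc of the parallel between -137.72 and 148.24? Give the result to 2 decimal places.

Signed shortest Δλ from -137.72° to +148.24° is -74.04°.
Midpoint longitude = -137.72° + (-74.04°)/2 = -137.72° − 37.02° = -174.74°.
(The naïve average (-137.72 + +148.24)/2 = 5.26° is on the wrong side of the globe.)

-174.74°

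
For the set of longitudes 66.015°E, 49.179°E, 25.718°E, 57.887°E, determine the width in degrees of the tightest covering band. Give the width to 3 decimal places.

40.297°

Sort the longitudes: +25.718°, +49.179°, +57.887°, +66.015°.
Eastward gaps between consecutive values (wrapping around): 23.461°, 8.708°, 8.128°, 319.703°.
Largest gap = 319.703° ⇒ minimal covering band is its complement: 360° − 319.703° = 40.297°.
Band runs from +25.718° eastward to +66.015°.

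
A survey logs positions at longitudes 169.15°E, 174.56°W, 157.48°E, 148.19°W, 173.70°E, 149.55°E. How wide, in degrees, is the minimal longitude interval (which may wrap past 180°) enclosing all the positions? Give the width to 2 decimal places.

62.26°

Sort the longitudes: -174.56°, -148.19°, +149.55°, +157.48°, +169.15°, +173.70°.
Eastward gaps between consecutive values (wrapping around): 26.37°, 297.74°, 7.93°, 11.67°, 4.55°, 11.74°.
Largest gap = 297.74° ⇒ minimal covering band is its complement: 360° − 297.74° = 62.26°.
Band runs from +149.55° eastward to -148.19°, crossing the antimeridian.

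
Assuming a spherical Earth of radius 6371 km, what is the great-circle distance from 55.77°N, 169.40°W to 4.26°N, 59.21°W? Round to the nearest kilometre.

Δλ = -59.21 − -169.40 = 110.19°.
Δφ = 4.26 − 55.77 = -51.51°.
a = sin²(Δφ/2) + cos φ₁ · cos φ₂ · sin²(Δλ/2) = 0.566096.
c = 2·atan2(√a, √(1−a)) = 1.70338 rad → d = 6371·c ≈ 10852.21 km.

10852 km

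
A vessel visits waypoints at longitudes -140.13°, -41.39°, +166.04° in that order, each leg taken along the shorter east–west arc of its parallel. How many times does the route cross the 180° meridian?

Leg 1: -140.13° → -41.39°, shortest Δλ = 98.74° (east) — does not cross 180°.
Leg 2: -41.39° → +166.04°, shortest Δλ = -152.57° (west) — crosses 180°.
Total crossings: 1.

1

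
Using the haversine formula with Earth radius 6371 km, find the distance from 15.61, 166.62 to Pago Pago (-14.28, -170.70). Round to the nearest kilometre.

Δλ = -170.70 − 166.62 = -337.32°; wrapped into (−180°, 180°]: 22.68°.
Δφ = -14.28 − 15.61 = -29.89°.
a = sin²(Δφ/2) + cos φ₁ · cos φ₂ · sin²(Δλ/2) = 0.102595.
c = 2·atan2(√a, √(1−a)) = 0.65210 rad → d = 6371·c ≈ 4154.54 km.

4155 km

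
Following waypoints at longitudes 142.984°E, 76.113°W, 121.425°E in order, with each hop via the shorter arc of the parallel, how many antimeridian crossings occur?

Leg 1: +142.984° → -76.113°, shortest Δλ = 140.903° (east) — crosses 180°.
Leg 2: -76.113° → +121.425°, shortest Δλ = -162.462° (west) — crosses 180°.
Total crossings: 2.

2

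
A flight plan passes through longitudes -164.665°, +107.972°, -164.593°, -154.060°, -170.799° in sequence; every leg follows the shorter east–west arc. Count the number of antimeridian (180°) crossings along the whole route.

2

Leg 1: -164.665° → +107.972°, shortest Δλ = -87.363° (west) — crosses 180°.
Leg 2: +107.972° → -164.593°, shortest Δλ = 87.435° (east) — crosses 180°.
Leg 3: -164.593° → -154.060°, shortest Δλ = 10.533° (east) — does not cross 180°.
Leg 4: -154.060° → -170.799°, shortest Δλ = -16.739° (west) — does not cross 180°.
Total crossings: 2.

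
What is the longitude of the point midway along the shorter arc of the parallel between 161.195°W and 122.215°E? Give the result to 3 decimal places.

160.510°E

Signed shortest Δλ from -161.195° to +122.215° is -76.590°.
Midpoint longitude = -161.195° + (-76.590°)/2 = -161.195° − 38.295° = -199.490°.
Normalise into (−180°, 180°]: +160.510°.
(The naïve average (-161.195 + +122.215)/2 = -19.49° is on the wrong side of the globe.)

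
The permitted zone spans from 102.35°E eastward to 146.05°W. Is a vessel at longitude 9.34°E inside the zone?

No

Band width going east from +102.35° to -146.05°: ((-146.05 − 102.35) mod 360) = 111.60°.
Offset of +9.34° east of the west edge: ((9.34 − 102.35) mod 360) = 266.99°.
266.99° > 111.60° ⇒ outside.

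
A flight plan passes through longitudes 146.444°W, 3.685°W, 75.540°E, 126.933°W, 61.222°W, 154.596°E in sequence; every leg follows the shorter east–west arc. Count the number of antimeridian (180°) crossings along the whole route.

Leg 1: -146.444° → -3.685°, shortest Δλ = 142.759° (east) — does not cross 180°.
Leg 2: -3.685° → +75.540°, shortest Δλ = 79.225° (east) — does not cross 180°.
Leg 3: +75.540° → -126.933°, shortest Δλ = 157.527° (east) — crosses 180°.
Leg 4: -126.933° → -61.222°, shortest Δλ = 65.711° (east) — does not cross 180°.
Leg 5: -61.222° → +154.596°, shortest Δλ = -144.182° (west) — crosses 180°.
Total crossings: 2.

2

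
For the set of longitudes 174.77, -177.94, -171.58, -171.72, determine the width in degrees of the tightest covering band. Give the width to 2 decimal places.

13.65°

Sort the longitudes: -177.94°, -171.72°, -171.58°, +174.77°.
Eastward gaps between consecutive values (wrapping around): 6.22°, 0.14°, 346.35°, 7.29°.
Largest gap = 346.35° ⇒ minimal covering band is its complement: 360° − 346.35° = 13.65°.
Band runs from +174.77° eastward to -171.58°, crossing the antimeridian.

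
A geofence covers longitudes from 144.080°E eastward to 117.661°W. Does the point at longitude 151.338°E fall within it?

Band width going east from +144.080° to -117.661°: ((-117.661 − 144.080) mod 360) = 98.259°.
Offset of +151.338° east of the west edge: ((151.338 − 144.080) mod 360) = 7.258°.
7.258° ≤ 98.259° ⇒ inside.

Yes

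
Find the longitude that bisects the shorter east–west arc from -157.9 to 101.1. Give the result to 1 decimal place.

Signed shortest Δλ from -157.9° to +101.1° is -101.0°.
Midpoint longitude = -157.9° + (-101.0°)/2 = -157.9° − 50.5° = -208.4°.
Normalise into (−180°, 180°]: +151.6°.
(The naïve average (-157.9 + +101.1)/2 = -28.4° is on the wrong side of the globe.)

+151.6°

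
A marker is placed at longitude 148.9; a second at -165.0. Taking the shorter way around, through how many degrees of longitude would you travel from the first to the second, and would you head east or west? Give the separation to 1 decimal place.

Raw difference: -165.0 − 148.9 = -313.9°.
Normalise into (−180°, 180°]: -313.9° + 360° = 46.1°.
Positive ⇒ the second point lies to the east; separation 46.1°.

46.1° east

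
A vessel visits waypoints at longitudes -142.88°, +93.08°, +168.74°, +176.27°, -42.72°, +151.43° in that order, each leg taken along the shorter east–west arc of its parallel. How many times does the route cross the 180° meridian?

3

Leg 1: -142.88° → +93.08°, shortest Δλ = -124.04° (west) — crosses 180°.
Leg 2: +93.08° → +168.74°, shortest Δλ = 75.66° (east) — does not cross 180°.
Leg 3: +168.74° → +176.27°, shortest Δλ = 7.53° (east) — does not cross 180°.
Leg 4: +176.27° → -42.72°, shortest Δλ = 141.01° (east) — crosses 180°.
Leg 5: -42.72° → +151.43°, shortest Δλ = -165.85° (west) — crosses 180°.
Total crossings: 3.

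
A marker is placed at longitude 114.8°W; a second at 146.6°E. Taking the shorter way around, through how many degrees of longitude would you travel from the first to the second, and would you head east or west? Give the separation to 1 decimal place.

98.6° west

Raw difference: 146.6 − -114.8 = 261.4°.
Normalise into (−180°, 180°]: 261.4° − 360° = -98.6°.
Negative ⇒ the second point lies to the west; separation 98.6°.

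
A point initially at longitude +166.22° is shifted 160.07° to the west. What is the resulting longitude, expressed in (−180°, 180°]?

+6.15°

Start at +166.22°; shift −160.07° → +6.15°.
+6.15° already lies in (−180°, 180°].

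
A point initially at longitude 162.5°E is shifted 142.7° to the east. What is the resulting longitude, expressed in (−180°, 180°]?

Start at +162.5°; shift +142.7° → +305.2°.
+305.2° lies outside (−180°, 180°]; subtract 360° → -54.8°.

54.8°W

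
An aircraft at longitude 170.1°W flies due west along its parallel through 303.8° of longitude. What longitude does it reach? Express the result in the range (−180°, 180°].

113.9°W

Start at -170.1°; shift −303.8° → -473.9°.
-473.9° lies outside (−180°, 180°]; add 360° → -113.9°.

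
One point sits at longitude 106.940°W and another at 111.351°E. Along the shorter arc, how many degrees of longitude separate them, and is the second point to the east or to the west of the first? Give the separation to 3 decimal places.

Raw difference: 111.351 − -106.940 = 218.291°.
Normalise into (−180°, 180°]: 218.291° − 360° = -141.709°.
Negative ⇒ the second point lies to the west; separation 141.709°.

141.709° west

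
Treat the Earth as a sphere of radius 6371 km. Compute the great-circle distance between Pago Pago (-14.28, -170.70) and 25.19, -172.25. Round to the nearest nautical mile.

2372 nmi

Δλ = -172.25 − -170.70 = -1.55°.
Δφ = 25.19 − -14.28 = 39.47°.
a = sin²(Δφ/2) + cos φ₁ · cos φ₂ · sin²(Δλ/2) = 0.114182.
c = 2·atan2(√a, √(1−a)) = 0.68939 rad → d = 6371·c ≈ 4392.08 km ≈ 2371.53 nmi.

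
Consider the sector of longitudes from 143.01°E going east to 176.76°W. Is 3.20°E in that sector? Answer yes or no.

No

Band width going east from +143.01° to -176.76°: ((-176.76 − 143.01) mod 360) = 40.23°.
Offset of +3.20° east of the west edge: ((3.20 − 143.01) mod 360) = 220.19°.
220.19° > 40.23° ⇒ outside.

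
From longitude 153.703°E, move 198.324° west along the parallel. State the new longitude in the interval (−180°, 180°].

44.621°W

Start at +153.703°; shift −198.324° → -44.621°.
-44.621° already lies in (−180°, 180°].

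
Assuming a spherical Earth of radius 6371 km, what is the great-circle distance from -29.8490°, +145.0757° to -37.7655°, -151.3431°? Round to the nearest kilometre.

Δλ = -151.3431 − 145.0757 = -296.4188°; wrapped into (−180°, 180°]: 63.5812°.
Δφ = -37.7655 − -29.8490 = -7.9165°.
a = sin²(Δφ/2) + cos φ₁ · cos φ₂ · sin²(Δλ/2) = 0.195058.
c = 2·atan2(√a, √(1−a)) = 0.91488 rad → d = 6371·c ≈ 5828.72 km.

5829 km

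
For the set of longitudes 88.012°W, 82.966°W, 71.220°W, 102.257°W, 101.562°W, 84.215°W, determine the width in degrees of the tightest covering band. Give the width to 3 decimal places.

31.037°

Sort the longitudes: -102.257°, -101.562°, -88.012°, -84.215°, -82.966°, -71.220°.
Eastward gaps between consecutive values (wrapping around): 0.695°, 13.550°, 3.797°, 1.249°, 11.746°, 328.963°.
Largest gap = 328.963° ⇒ minimal covering band is its complement: 360° − 328.963° = 31.037°.
Band runs from -102.257° eastward to -71.220°.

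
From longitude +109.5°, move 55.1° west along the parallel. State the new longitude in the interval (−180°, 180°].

Start at +109.5°; shift −55.1° → +54.4°.
+54.4° already lies in (−180°, 180°].

+54.4°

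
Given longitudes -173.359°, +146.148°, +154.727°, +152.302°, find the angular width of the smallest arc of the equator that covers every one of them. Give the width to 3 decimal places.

Sort the longitudes: -173.359°, +146.148°, +152.302°, +154.727°.
Eastward gaps between consecutive values (wrapping around): 319.507°, 6.154°, 2.425°, 31.914°.
Largest gap = 319.507° ⇒ minimal covering band is its complement: 360° − 319.507° = 40.493°.
Band runs from +146.148° eastward to -173.359°, crossing the antimeridian.

40.493°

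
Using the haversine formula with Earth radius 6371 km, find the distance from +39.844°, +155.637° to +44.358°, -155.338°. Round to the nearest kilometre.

Δλ = -155.338 − 155.637 = -310.975°; wrapped into (−180°, 180°]: 49.025°.
Δφ = 44.358 − 39.844 = 4.514°.
a = sin²(Δφ/2) + cos φ₁ · cos φ₂ · sin²(Δλ/2) = 0.096046.
c = 2·atan2(√a, √(1−a)) = 0.63020 rad → d = 6371·c ≈ 4015.03 km.

4015 km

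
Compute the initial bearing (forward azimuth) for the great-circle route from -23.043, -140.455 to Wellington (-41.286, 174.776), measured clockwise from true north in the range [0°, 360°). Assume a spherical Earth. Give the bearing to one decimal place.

Δλ = 174.776 − -140.455 = 315.231°; wrapped into (−180°, 180°]: -44.769°.
θ = atan2( sin Δλ · cos φ₂ , cos φ₁ · sin φ₂ − sin φ₁ · cos φ₂ · cos Δλ )
  = atan2(-0.52919, -0.39836) = -126.971° → normalised to [0°, 360°): 233.029°.

233.0°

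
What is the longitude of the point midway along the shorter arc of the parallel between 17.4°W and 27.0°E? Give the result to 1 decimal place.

4.8°E

Signed shortest Δλ from -17.4° to +27.0° is +44.4°.
Midpoint longitude = -17.4° + (+44.4°)/2 = -17.4° + 22.2° = +4.8°.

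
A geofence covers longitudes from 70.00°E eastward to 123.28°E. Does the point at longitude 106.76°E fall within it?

Yes

Band width going east from +70.00° to +123.28°: ((123.28 − 70.00) mod 360) = 53.28°.
Offset of +106.76° east of the west edge: ((106.76 − 70.00) mod 360) = 36.76°.
36.76° ≤ 53.28° ⇒ inside.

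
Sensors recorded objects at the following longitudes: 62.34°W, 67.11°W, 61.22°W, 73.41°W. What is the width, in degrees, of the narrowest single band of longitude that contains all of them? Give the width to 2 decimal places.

Sort the longitudes: -73.41°, -67.11°, -62.34°, -61.22°.
Eastward gaps between consecutive values (wrapping around): 6.30°, 4.77°, 1.12°, 347.81°.
Largest gap = 347.81° ⇒ minimal covering band is its complement: 360° − 347.81° = 12.19°.
Band runs from -73.41° eastward to -61.22°.

12.19°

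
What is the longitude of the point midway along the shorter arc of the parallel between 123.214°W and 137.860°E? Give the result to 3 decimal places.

Signed shortest Δλ from -123.214° to +137.860° is -98.926°.
Midpoint longitude = -123.214° + (-98.926°)/2 = -123.214° − 49.463° = -172.677°.
(The naïve average (-123.214 + +137.860)/2 = 7.323° is on the wrong side of the globe.)

172.677°W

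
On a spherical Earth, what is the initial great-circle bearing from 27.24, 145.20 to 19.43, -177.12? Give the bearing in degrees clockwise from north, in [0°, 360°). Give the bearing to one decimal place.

Δλ = -177.12 − 145.20 = -322.32°; wrapped into (−180°, 180°]: 37.68°.
θ = atan2( sin Δλ · cos φ₂ , cos φ₁ · sin φ₂ − sin φ₁ · cos φ₂ · cos Δλ )
  = atan2(0.57644, -0.04586) = 94.549° → normalised to [0°, 360°): 94.549°.

94.5°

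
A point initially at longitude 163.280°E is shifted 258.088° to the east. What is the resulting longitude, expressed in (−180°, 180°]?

61.368°E

Start at +163.280°; shift +258.088° → +421.368°.
+421.368° lies outside (−180°, 180°]; subtract 360° → +61.368°.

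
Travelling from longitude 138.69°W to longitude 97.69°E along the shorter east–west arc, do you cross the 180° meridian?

Yes

Naïve |97.69 − -138.69| = 236.38° > 180°, so the shorter arc goes the other way round — across 180°.
Signed shortest Δλ = ((97.69 − -138.69 + 180) mod 360) − 180 = -123.62°.
Going west by 123.62° from -138.69° passes through 180° before reaching +97.69°.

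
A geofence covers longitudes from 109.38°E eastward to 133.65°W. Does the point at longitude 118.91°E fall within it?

Yes

Band width going east from +109.38° to -133.65°: ((-133.65 − 109.38) mod 360) = 116.97°.
Offset of +118.91° east of the west edge: ((118.91 − 109.38) mod 360) = 9.53°.
9.53° ≤ 116.97° ⇒ inside.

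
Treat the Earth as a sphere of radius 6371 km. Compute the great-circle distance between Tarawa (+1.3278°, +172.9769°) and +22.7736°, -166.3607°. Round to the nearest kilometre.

3266 km

Δλ = -166.3607 − 172.9769 = -339.3376°; wrapped into (−180°, 180°]: 20.6624°.
Δφ = 22.7736 − 1.3278 = 21.4458°.
a = sin²(Δφ/2) + cos φ₁ · cos φ₂ · sin²(Δλ/2) = 0.064265.
c = 2·atan2(√a, √(1−a)) = 0.51260 rad → d = 6371·c ≈ 3265.80 km.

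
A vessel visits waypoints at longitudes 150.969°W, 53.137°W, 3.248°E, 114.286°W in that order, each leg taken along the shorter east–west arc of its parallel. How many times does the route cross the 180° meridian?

0

Leg 1: -150.969° → -53.137°, shortest Δλ = 97.832° (east) — does not cross 180°.
Leg 2: -53.137° → +3.248°, shortest Δλ = 56.385° (east) — does not cross 180°.
Leg 3: +3.248° → -114.286°, shortest Δλ = -117.534° (west) — does not cross 180°.
Total crossings: 0.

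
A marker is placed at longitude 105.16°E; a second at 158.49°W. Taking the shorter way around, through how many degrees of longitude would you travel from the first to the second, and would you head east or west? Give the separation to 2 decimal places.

Raw difference: -158.49 − 105.16 = -263.65°.
Normalise into (−180°, 180°]: -263.65° + 360° = 96.35°.
Positive ⇒ the second point lies to the east; separation 96.35°.

96.35° east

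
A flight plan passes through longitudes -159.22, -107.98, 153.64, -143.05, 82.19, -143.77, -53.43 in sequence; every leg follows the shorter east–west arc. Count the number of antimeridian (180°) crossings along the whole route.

4

Leg 1: -159.22° → -107.98°, shortest Δλ = 51.24° (east) — does not cross 180°.
Leg 2: -107.98° → +153.64°, shortest Δλ = -98.38° (west) — crosses 180°.
Leg 3: +153.64° → -143.05°, shortest Δλ = 63.31° (east) — crosses 180°.
Leg 4: -143.05° → +82.19°, shortest Δλ = -134.76° (west) — crosses 180°.
Leg 5: +82.19° → -143.77°, shortest Δλ = 134.04° (east) — crosses 180°.
Leg 6: -143.77° → -53.43°, shortest Δλ = 90.34° (east) — does not cross 180°.
Total crossings: 4.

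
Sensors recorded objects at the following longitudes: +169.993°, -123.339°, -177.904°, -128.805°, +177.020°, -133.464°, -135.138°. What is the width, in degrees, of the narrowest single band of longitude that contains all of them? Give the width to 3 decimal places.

66.668°

Sort the longitudes: -177.904°, -135.138°, -133.464°, -128.805°, -123.339°, +169.993°, +177.020°.
Eastward gaps between consecutive values (wrapping around): 42.766°, 1.674°, 4.659°, 5.466°, 293.332°, 7.027°, 5.076°.
Largest gap = 293.332° ⇒ minimal covering band is its complement: 360° − 293.332° = 66.668°.
Band runs from +169.993° eastward to -123.339°, crossing the antimeridian.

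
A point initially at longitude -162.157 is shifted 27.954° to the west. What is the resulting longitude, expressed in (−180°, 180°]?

Start at -162.157°; shift −27.954° → -190.111°.
-190.111° lies outside (−180°, 180°]; add 360° → +169.889°.

+169.889°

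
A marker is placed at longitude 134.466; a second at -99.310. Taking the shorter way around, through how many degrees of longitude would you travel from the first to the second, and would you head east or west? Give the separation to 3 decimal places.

126.224° east

Raw difference: -99.310 − 134.466 = -233.776°.
Normalise into (−180°, 180°]: -233.776° + 360° = 126.224°.
Positive ⇒ the second point lies to the east; separation 126.224°.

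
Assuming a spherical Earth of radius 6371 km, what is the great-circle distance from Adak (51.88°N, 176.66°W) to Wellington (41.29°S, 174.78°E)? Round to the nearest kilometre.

10393 km

Δλ = 174.78 − -176.66 = 351.44°; wrapped into (−180°, 180°]: -8.56°.
Δφ = -41.29 − 51.88 = -93.17°.
a = sin²(Δφ/2) + cos φ₁ · cos φ₂ · sin²(Δλ/2) = 0.530233.
c = 2·atan2(√a, √(1−a)) = 1.63130 rad → d = 6371·c ≈ 10393.00 km.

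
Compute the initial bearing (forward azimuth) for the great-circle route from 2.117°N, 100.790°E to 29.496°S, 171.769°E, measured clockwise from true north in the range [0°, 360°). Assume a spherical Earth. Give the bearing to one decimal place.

121.4°

Δλ = 171.769 − 100.790 = 70.979°.
θ = atan2( sin Δλ · cos φ₂ , cos φ₁ · sin φ₂ − sin φ₁ · cos φ₂ · cos Δλ )
  = atan2(0.82287, -0.50251) = 121.411° → normalised to [0°, 360°): 121.411°.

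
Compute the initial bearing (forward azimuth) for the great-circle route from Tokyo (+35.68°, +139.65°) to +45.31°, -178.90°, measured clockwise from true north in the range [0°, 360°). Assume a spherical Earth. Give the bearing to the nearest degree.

Δλ = -178.90 − 139.65 = -318.55°; wrapped into (−180°, 180°]: 41.45°.
θ = atan2( sin Δλ · cos φ₂ , cos φ₁ · sin φ₂ − sin φ₁ · cos φ₂ · cos Δλ )
  = atan2(0.46554, 0.27002) = 59.885° → normalised to [0°, 360°): 59.885°.

60°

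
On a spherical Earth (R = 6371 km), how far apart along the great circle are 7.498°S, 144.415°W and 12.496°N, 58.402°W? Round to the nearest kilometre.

Δλ = -58.402 − -144.415 = 86.013°.
Δφ = 12.496 − -7.498 = 19.994°.
a = sin²(Δφ/2) + cos φ₁ · cos φ₂ · sin²(Δλ/2) = 0.480466.
c = 2·atan2(√a, √(1−a)) = 1.53172 rad → d = 6371·c ≈ 9758.58 km.

9759 km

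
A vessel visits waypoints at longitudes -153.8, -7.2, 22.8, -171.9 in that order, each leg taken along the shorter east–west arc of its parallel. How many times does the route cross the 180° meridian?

Leg 1: -153.8° → -7.2°, shortest Δλ = 146.6° (east) — does not cross 180°.
Leg 2: -7.2° → +22.8°, shortest Δλ = 30.0° (east) — does not cross 180°.
Leg 3: +22.8° → -171.9°, shortest Δλ = 165.3° (east) — crosses 180°.
Total crossings: 1.

1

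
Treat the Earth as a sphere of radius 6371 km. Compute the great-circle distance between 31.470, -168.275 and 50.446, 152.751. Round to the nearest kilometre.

Δλ = 152.751 − -168.275 = 321.026°; wrapped into (−180°, 180°]: -38.974°.
Δφ = 50.446 − 31.470 = 18.976°.
a = sin²(Δφ/2) + cos φ₁ · cos φ₂ · sin²(Δλ/2) = 0.087615.
c = 2·atan2(√a, √(1−a)) = 0.60100 rad → d = 6371·c ≈ 3828.99 km.

3829 km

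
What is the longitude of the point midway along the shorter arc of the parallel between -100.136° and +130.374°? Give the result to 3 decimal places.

Signed shortest Δλ from -100.136° to +130.374° is -129.490°.
Midpoint longitude = -100.136° + (-129.490°)/2 = -100.136° − 64.745° = -164.881°.
(The naïve average (-100.136 + +130.374)/2 = 15.119° is on the wrong side of the globe.)

-164.881°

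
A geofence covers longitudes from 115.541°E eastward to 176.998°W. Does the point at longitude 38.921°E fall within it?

Band width going east from +115.541° to -176.998°: ((-176.998 − 115.541) mod 360) = 67.461°.
Offset of +38.921° east of the west edge: ((38.921 − 115.541) mod 360) = 283.380°.
283.380° > 67.461° ⇒ outside.

No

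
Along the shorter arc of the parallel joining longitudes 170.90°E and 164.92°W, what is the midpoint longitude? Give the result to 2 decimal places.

Signed shortest Δλ from +170.90° to -164.92° is +24.18°.
Midpoint longitude = +170.90° + (+24.18°)/2 = +170.90° + 12.09° = +182.99°.
Normalise into (−180°, 180°]: -177.01°.
(The naïve average (+170.90 + -164.92)/2 = 2.99° is on the wrong side of the globe.)

177.01°W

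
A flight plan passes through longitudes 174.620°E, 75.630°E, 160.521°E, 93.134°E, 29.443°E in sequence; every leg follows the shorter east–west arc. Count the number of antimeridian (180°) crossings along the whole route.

0

Leg 1: +174.620° → +75.630°, shortest Δλ = -98.99° (west) — does not cross 180°.
Leg 2: +75.630° → +160.521°, shortest Δλ = 84.891° (east) — does not cross 180°.
Leg 3: +160.521° → +93.134°, shortest Δλ = -67.387° (west) — does not cross 180°.
Leg 4: +93.134° → +29.443°, shortest Δλ = -63.691° (west) — does not cross 180°.
Total crossings: 0.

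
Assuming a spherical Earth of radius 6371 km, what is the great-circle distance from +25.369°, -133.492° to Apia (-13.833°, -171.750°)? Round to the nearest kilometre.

Δλ = -171.750 − -133.492 = -38.258°.
Δφ = -13.833 − 25.369 = -39.202°.
a = sin²(Δφ/2) + cos φ₁ · cos φ₂ · sin²(Δλ/2) = 0.206754.
c = 2·atan2(√a, √(1−a)) = 0.94408 rad → d = 6371·c ≈ 6014.70 km.

6015 km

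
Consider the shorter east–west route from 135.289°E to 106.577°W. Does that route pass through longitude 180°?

Yes

Naïve |-106.577 − 135.289| = 241.866° > 180°, so the shorter arc goes the other way round — across 180°.
Signed shortest Δλ = ((-106.577 − 135.289 + 180) mod 360) − 180 = 118.134°.
Going east by 118.134° from +135.289° passes through 180° before reaching -106.577°.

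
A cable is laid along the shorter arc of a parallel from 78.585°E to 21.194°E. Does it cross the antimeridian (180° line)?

Signed shortest Δλ = ((21.194 − 78.585 + 180) mod 360) − 180 = -57.391°.
Going west by 57.391° from +78.585° reaches +21.194° without touching 180°.

No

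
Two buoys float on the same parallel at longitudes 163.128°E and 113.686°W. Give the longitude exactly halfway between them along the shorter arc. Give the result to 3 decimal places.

Signed shortest Δλ from +163.128° to -113.686° is +83.186°.
Midpoint longitude = +163.128° + (+83.186°)/2 = +163.128° + 41.593° = +204.721°.
Normalise into (−180°, 180°]: -155.279°.
(The naïve average (+163.128 + -113.686)/2 = 24.721° is on the wrong side of the globe.)

155.279°W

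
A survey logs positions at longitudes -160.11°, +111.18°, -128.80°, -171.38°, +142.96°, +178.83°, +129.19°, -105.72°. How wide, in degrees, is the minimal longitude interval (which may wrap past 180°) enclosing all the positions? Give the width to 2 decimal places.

Sort the longitudes: -171.38°, -160.11°, -128.80°, -105.72°, +111.18°, +129.19°, +142.96°, +178.83°.
Eastward gaps between consecutive values (wrapping around): 11.27°, 31.31°, 23.08°, 216.90°, 18.01°, 13.77°, 35.87°, 9.79°.
Largest gap = 216.90° ⇒ minimal covering band is its complement: 360° − 216.90° = 143.10°.
Band runs from +111.18° eastward to -105.72°, crossing the antimeridian.

143.10°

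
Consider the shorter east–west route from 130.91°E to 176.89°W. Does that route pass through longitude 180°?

Yes

Naïve |-176.89 − 130.91| = 307.8° > 180°, so the shorter arc goes the other way round — across 180°.
Signed shortest Δλ = ((-176.89 − 130.91 + 180) mod 360) − 180 = 52.2°.
Going east by 52.2° from +130.91° passes through 180° before reaching -176.89°.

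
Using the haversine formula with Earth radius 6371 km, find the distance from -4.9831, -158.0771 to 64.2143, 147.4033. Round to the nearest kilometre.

Δλ = 147.4033 − -158.0771 = 305.4804°; wrapped into (−180°, 180°]: -54.5196°.
Δφ = 64.2143 − -4.9831 = 69.1974°.
a = sin²(Δφ/2) + cos φ₁ · cos φ₂ · sin²(Δλ/2) = 0.413339.
c = 2·atan2(√a, √(1−a)) = 1.39660 rad → d = 6371·c ≈ 8897.71 km.

8898 km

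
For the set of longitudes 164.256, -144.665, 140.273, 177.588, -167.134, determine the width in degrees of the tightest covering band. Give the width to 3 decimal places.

Sort the longitudes: -167.134°, -144.665°, +140.273°, +164.256°, +177.588°.
Eastward gaps between consecutive values (wrapping around): 22.469°, 284.938°, 23.983°, 13.332°, 15.278°.
Largest gap = 284.938° ⇒ minimal covering band is its complement: 360° − 284.938° = 75.062°.
Band runs from +140.273° eastward to -144.665°, crossing the antimeridian.

75.062°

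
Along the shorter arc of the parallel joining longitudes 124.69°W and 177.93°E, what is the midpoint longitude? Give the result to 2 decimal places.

153.38°W

Signed shortest Δλ from -124.69° to +177.93° is -57.38°.
Midpoint longitude = -124.69° + (-57.38°)/2 = -124.69° − 28.69° = -153.38°.
(The naïve average (-124.69 + +177.93)/2 = 26.62° is on the wrong side of the globe.)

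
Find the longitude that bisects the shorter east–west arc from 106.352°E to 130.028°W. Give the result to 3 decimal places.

168.162°E

Signed shortest Δλ from +106.352° to -130.028° is +123.620°.
Midpoint longitude = +106.352° + (+123.620°)/2 = +106.352° + 61.810° = +168.162°.
(The naïve average (+106.352 + -130.028)/2 = -11.838° is on the wrong side of the globe.)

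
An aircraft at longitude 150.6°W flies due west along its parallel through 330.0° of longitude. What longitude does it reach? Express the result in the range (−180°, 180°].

120.6°W

Start at -150.6°; shift −330.0° → -480.6°.
-480.6° lies outside (−180°, 180°]; add 360° → -120.6°.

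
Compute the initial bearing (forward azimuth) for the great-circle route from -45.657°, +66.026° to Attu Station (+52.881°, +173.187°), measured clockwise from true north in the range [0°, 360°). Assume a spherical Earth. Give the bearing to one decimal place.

53.3°

Δλ = 173.187 − 66.026 = 107.161°.
θ = atan2( sin Δλ · cos φ₂ , cos φ₁ · sin φ₂ − sin φ₁ · cos φ₂ · cos Δλ )
  = atan2(0.57661, 0.42999) = 53.287° → normalised to [0°, 360°): 53.287°.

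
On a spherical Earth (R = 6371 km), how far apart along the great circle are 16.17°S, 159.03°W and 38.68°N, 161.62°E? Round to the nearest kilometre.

Δλ = 161.62 − -159.03 = 320.65°; wrapped into (−180°, 180°]: -39.35°.
Δφ = 38.68 − -16.17 = 54.85°.
a = sin²(Δφ/2) + cos φ₁ · cos φ₂ · sin²(Δλ/2) = 0.297131.
c = 2·atan2(√a, √(1−a)) = 1.15301 rad → d = 6371·c ≈ 7345.83 km.

7346 km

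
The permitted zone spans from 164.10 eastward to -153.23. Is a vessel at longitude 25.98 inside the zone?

Band width going east from +164.10° to -153.23°: ((-153.23 − 164.10) mod 360) = 42.67°.
Offset of +25.98° east of the west edge: ((25.98 − 164.10) mod 360) = 221.88°.
221.88° > 42.67° ⇒ outside.

No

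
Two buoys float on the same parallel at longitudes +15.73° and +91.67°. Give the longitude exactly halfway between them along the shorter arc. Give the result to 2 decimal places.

Signed shortest Δλ from +15.73° to +91.67° is +75.94°.
Midpoint longitude = +15.73° + (+75.94°)/2 = +15.73° + 37.97° = +53.70°.

+53.70°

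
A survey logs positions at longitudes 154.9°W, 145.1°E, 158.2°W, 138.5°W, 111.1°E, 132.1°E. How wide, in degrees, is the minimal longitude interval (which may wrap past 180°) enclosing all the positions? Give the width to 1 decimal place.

Sort the longitudes: -158.2°, -154.9°, -138.5°, +111.1°, +132.1°, +145.1°.
Eastward gaps between consecutive values (wrapping around): 3.3°, 16.4°, 249.6°, 21.0°, 13.0°, 56.7°.
Largest gap = 249.6° ⇒ minimal covering band is its complement: 360° − 249.6° = 110.4°.
Band runs from +111.1° eastward to -138.5°, crossing the antimeridian.

110.4°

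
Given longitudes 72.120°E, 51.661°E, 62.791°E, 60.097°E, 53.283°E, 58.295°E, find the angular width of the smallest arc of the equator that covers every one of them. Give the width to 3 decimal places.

20.459°

Sort the longitudes: +51.661°, +53.283°, +58.295°, +60.097°, +62.791°, +72.120°.
Eastward gaps between consecutive values (wrapping around): 1.622°, 5.012°, 1.802°, 2.694°, 9.329°, 339.541°.
Largest gap = 339.541° ⇒ minimal covering band is its complement: 360° − 339.541° = 20.459°.
Band runs from +51.661° eastward to +72.120°.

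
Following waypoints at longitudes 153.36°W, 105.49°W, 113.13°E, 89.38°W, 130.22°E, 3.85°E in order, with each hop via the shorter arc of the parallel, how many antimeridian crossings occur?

Leg 1: -153.36° → -105.49°, shortest Δλ = 47.87° (east) — does not cross 180°.
Leg 2: -105.49° → +113.13°, shortest Δλ = -141.38° (west) — crosses 180°.
Leg 3: +113.13° → -89.38°, shortest Δλ = 157.49° (east) — crosses 180°.
Leg 4: -89.38° → +130.22°, shortest Δλ = -140.4° (west) — crosses 180°.
Leg 5: +130.22° → +3.85°, shortest Δλ = -126.37° (west) — does not cross 180°.
Total crossings: 3.

3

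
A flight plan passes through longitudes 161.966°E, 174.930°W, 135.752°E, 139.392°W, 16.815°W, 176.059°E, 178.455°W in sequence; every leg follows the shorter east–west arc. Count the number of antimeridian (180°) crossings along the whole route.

5

Leg 1: +161.966° → -174.930°, shortest Δλ = 23.104° (east) — crosses 180°.
Leg 2: -174.930° → +135.752°, shortest Δλ = -49.318° (west) — crosses 180°.
Leg 3: +135.752° → -139.392°, shortest Δλ = 84.856° (east) — crosses 180°.
Leg 4: -139.392° → -16.815°, shortest Δλ = 122.577° (east) — does not cross 180°.
Leg 5: -16.815° → +176.059°, shortest Δλ = -167.126° (west) — crosses 180°.
Leg 6: +176.059° → -178.455°, shortest Δλ = 5.486° (east) — crosses 180°.
Total crossings: 5.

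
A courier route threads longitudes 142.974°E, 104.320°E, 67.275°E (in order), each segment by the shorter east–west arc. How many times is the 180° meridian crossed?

Leg 1: +142.974° → +104.320°, shortest Δλ = -38.654° (west) — does not cross 180°.
Leg 2: +104.320° → +67.275°, shortest Δλ = -37.045° (west) — does not cross 180°.
Total crossings: 0.

0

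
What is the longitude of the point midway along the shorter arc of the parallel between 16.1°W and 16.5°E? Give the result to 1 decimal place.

0.2°E

Signed shortest Δλ from -16.1° to +16.5° is +32.6°.
Midpoint longitude = -16.1° + (+32.6°)/2 = -16.1° + 16.3° = +0.2°.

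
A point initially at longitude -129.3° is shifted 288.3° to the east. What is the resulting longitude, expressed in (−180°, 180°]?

Start at -129.3°; shift +288.3° → +159.0°.
+159.0° already lies in (−180°, 180°].

+159.0°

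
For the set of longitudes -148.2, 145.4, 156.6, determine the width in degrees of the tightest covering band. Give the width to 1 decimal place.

66.4°

Sort the longitudes: -148.2°, +145.4°, +156.6°.
Eastward gaps between consecutive values (wrapping around): 293.6°, 11.2°, 55.2°.
Largest gap = 293.6° ⇒ minimal covering band is its complement: 360° − 293.6° = 66.4°.
Band runs from +145.4° eastward to -148.2°, crossing the antimeridian.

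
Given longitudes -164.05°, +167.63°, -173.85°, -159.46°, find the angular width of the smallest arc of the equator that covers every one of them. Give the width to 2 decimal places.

32.91°

Sort the longitudes: -173.85°, -164.05°, -159.46°, +167.63°.
Eastward gaps between consecutive values (wrapping around): 9.80°, 4.59°, 327.09°, 18.52°.
Largest gap = 327.09° ⇒ minimal covering band is its complement: 360° − 327.09° = 32.91°.
Band runs from +167.63° eastward to -159.46°, crossing the antimeridian.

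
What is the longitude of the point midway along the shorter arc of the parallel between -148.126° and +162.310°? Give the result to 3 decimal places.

-172.908°

Signed shortest Δλ from -148.126° to +162.310° is -49.564°.
Midpoint longitude = -148.126° + (-49.564°)/2 = -148.126° − 24.782° = -172.908°.
(The naïve average (-148.126 + +162.310)/2 = 7.092° is on the wrong side of the globe.)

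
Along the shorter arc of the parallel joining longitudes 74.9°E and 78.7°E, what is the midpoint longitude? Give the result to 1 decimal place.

Signed shortest Δλ from +74.9° to +78.7° is +3.8°.
Midpoint longitude = +74.9° + (+3.8°)/2 = +74.9° + 1.9° = +76.8°.

76.8°E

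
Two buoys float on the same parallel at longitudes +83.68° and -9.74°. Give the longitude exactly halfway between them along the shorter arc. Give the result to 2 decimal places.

+36.97°

Signed shortest Δλ from +83.68° to -9.74° is -93.42°.
Midpoint longitude = +83.68° + (-93.42°)/2 = +83.68° − 46.71° = +36.97°.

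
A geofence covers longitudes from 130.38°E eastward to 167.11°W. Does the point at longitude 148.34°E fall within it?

Yes

Band width going east from +130.38° to -167.11°: ((-167.11 − 130.38) mod 360) = 62.51°.
Offset of +148.34° east of the west edge: ((148.34 − 130.38) mod 360) = 17.96°.
17.96° ≤ 62.51° ⇒ inside.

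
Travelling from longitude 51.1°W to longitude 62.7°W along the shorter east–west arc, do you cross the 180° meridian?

Signed shortest Δλ = ((-62.7 − -51.1 + 180) mod 360) − 180 = -11.6°.
Going west by 11.6° from -51.1° reaches -62.7° without touching 180°.

No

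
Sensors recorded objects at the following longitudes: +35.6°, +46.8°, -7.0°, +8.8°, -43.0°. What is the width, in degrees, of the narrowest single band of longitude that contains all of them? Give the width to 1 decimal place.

89.8°

Sort the longitudes: -43.0°, -7.0°, +8.8°, +35.6°, +46.8°.
Eastward gaps between consecutive values (wrapping around): 36.0°, 15.8°, 26.8°, 11.2°, 270.2°.
Largest gap = 270.2° ⇒ minimal covering band is its complement: 360° − 270.2° = 89.8°.
Band runs from -43.0° eastward to +46.8°.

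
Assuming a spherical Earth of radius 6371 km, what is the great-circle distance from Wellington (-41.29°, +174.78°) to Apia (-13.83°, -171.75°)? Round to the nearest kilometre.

3320 km

Δλ = -171.75 − 174.78 = -346.53°; wrapped into (−180°, 180°]: 13.47°.
Δφ = -13.83 − -41.29 = 27.46°.
a = sin²(Δφ/2) + cos φ₁ · cos φ₂ · sin²(Δλ/2) = 0.066368.
c = 2·atan2(√a, √(1−a)) = 0.52112 rad → d = 6371·c ≈ 3320.04 km.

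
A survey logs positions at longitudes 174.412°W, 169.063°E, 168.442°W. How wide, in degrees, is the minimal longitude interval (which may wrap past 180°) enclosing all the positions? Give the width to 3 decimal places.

Sort the longitudes: -174.412°, -168.442°, +169.063°.
Eastward gaps between consecutive values (wrapping around): 5.970°, 337.505°, 16.525°.
Largest gap = 337.505° ⇒ minimal covering band is its complement: 360° − 337.505° = 22.495°.
Band runs from +169.063° eastward to -168.442°, crossing the antimeridian.

22.495°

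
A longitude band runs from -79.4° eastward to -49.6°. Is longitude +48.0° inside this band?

Band width going east from -79.4° to -49.6°: ((-49.6 − -79.4) mod 360) = 29.8°.
Offset of +48.0° east of the west edge: ((48.0 − -79.4) mod 360) = 127.4°.
127.4° > 29.8° ⇒ outside.

No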